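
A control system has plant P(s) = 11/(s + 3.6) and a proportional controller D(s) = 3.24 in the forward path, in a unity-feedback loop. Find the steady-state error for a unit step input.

The loop is type 0. Static position error constant K_pos = D(0)·P(0) = 3.24·3.056 = 9.9.
Steady-state error to a unit step: e_ss = 1/(1+K_pos) = 1/10.9 = 0.0917.

0.0917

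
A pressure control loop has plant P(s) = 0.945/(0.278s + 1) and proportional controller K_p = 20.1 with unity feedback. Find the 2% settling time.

Closed loop: T(s) = K_p·P/(1+K_p·P) = 18.99/(0.278s + 1 + 18.99), with pole at s = −(1 + 18.99)/0.278 = −71.92.
τ = 1/71.92 = 0.0139 s, so 2% settling time ≈ 4τ = 0.0556 s.

T_s ≈ 0.0556 s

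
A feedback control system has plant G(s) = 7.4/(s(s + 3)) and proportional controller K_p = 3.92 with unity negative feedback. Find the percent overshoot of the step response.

The closed-loop denominator s² + 3s + 29.01 gives ω_n = √29.01 = 5.386 and ζ = 3/(2ω_n) = 0.2785.
%OS = 100·exp(−πζ/√(1−ζ²)) = 100·exp(−π·0.2785/√0.9224) = 40.2%.

40.2%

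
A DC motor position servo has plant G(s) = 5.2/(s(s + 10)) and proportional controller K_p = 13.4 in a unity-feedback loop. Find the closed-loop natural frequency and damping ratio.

ω_n = 8.35 rad/s, ζ = 0.599

With unity feedback the closed-loop characteristic equation is s² + 10s + 13.4·5.2 = s² + 10s + 69.68 = 0.
So ω_n² = 69.68 ⇒ ω_n = 8.347 rad/s, and ζ = 10/(2ω_n) = 0.599.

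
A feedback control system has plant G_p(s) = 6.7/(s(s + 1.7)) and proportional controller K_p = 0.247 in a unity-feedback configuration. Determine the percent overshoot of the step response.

6.29%

The closed-loop denominator s² + 1.7s + 1.655 gives ω_n = √1.655 = 1.286 and ζ = 1.7/(2ω_n) = 0.6607.
%OS = 100·exp(−πζ/√(1−ζ²)) = 100·exp(−π·0.6607/√0.5634) = 6.29%.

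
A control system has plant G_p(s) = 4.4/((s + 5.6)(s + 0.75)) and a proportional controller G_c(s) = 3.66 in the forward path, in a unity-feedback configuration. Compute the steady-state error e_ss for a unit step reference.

The loop is type 0. Static position error constant K_pos = G_c(0)·G_p(0) = 3.66·1.048 = 3.834.
Steady-state error to a unit step: e_ss = 1/(1+K_pos) = 1/4.834 = 0.207.

0.207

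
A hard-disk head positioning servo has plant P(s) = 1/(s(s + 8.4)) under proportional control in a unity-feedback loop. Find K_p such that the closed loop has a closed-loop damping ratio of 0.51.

K_p = 67.8

Closed-loop characteristic equation: s² + 8.4s + K_p·1 = 0.
So ω_n = √(1K_p) and 2ζω_n = 8.4, giving ζ = 8.4/(2√(1K_p)).
Setting ζ = 0.51: √(1K_p) = 8.4/(2·0.51) = 8.235, so K_p = 67.82/1 = 67.8.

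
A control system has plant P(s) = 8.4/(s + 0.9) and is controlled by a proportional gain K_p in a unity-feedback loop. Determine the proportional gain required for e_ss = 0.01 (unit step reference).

K_p = 10.6

Steady-state error for a unit step on this type-0 loop is 1/(1 + K_p·P(0)).
P(0) = 9.333. Require 1/(1 + K_p·9.333) = 0.01, so 1 + 9.333·K_p = 100.
K_p = (100 − 1)/9.333 = 10.6.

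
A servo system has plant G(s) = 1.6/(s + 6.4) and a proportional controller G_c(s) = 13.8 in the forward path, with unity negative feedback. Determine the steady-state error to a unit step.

0.225

The loop is type 0. Static position error constant K_pos = G_c(0)·G(0) = 13.8·0.25 = 3.45.
Steady-state error to a unit step: e_ss = 1/(1+K_pos) = 1/4.45 = 0.225.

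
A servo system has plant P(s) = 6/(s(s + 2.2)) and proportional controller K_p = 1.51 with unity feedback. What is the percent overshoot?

The closed-loop denominator s² + 2.2s + 9.06 gives ω_n = √9.06 = 3.01 and ζ = 2.2/(2ω_n) = 0.3655.
%OS = 100·exp(−πζ/√(1−ζ²)) = 100·exp(−π·0.3655/√0.8664) = 29.1%.

29.1%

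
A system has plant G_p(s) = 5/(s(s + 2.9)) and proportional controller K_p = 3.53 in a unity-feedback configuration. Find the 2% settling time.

T_s ≈ 2.76 s

From 1 + K_pG_p(s) = 0: s² + 2.9s + 17.65 = 0 ⇒ ω_n = 4.201, ζ = 0.3451.
2% settling time T_s ≈ 4/(ζω_n) = 4/1.45 = 2.76 s.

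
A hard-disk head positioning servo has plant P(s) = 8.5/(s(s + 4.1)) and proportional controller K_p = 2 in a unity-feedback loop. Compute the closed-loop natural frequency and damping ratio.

1 + K_p·P(s) = 0 gives s² + 4.1s + 17 = 0.
Matching s² + 2ζω_n s + ω_n²: ω_n = √17 = 4.123 rad/s and 2ζω_n = 4.1, so ζ = 4.1/(2·4.123) = 0.497.

ω_n = 4.12 rad/s, ζ = 0.497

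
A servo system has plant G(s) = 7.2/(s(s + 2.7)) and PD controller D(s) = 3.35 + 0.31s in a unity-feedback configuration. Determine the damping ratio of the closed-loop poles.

ζ = 0.502

Forward path: (3.35 + 0.31s)·7.2/(s(s+2.7)). The closed-loop characteristic equation is s² + (2.7 + 7.2·0.31)s + 7.2·3.35 = 0.
That is s² + 4.932s + 24.12 = 0, so ω_n = 4.911 rad/s and ζ = 4.932/(2·4.911) = 0.5021.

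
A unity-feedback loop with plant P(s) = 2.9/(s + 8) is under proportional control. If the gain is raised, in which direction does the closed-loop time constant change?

The closed-loop bandwidth 8+K_p·2.9 grows with K_p, so τ shrinks.

decrease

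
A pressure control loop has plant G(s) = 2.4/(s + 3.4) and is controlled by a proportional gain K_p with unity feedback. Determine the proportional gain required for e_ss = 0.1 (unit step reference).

The loop is type 0, so e_ss(step) = 1/(1 + K_pos) with K_pos = K_p·G(0).
G(0) = 0.7059. Require 1/(1 + K_p·0.7059) = 0.1, so 1 + 0.7059·K_p = 10.
K_p = (10 − 1)/0.7059 = 12.8.

K_p = 12.8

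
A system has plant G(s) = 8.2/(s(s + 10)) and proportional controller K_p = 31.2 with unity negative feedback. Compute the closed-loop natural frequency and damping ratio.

ω_n = 16 rad/s, ζ = 0.313

With unity feedback the closed-loop characteristic equation is s² + 10s + 31.2·8.2 = s² + 10s + 255.8 = 0.
Matching s² + 2ζω_n s + ω_n²: ω_n = √255.8 = 15.99 rad/s and 2ζω_n = 10, so ζ = 10/(2·15.99) = 0.313.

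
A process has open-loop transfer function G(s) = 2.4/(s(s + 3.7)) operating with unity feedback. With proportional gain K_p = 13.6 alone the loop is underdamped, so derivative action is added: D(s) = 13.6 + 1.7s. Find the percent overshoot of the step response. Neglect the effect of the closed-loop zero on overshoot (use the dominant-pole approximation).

Forward path: (13.6 + 1.7s)·2.4/(s(s+3.7)). The closed-loop characteristic equation is s² + (3.7 + 2.4·1.7)s + 2.4·13.6 = 0.
That is s² + 7.78s + 32.64 = 0, so ω_n = 5.713 rad/s and ζ = 7.78/(2·5.713) = 0.6809.
%OS = 100·exp(−πζ/√(1−ζ²)) = 5.39%.

5.39%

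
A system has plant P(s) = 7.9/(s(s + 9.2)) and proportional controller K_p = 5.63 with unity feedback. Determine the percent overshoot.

From 1 + K_pP(s) = 0: s² + 9.2s + 44.48 = 0 ⇒ ω_n = 6.669, ζ = 0.6897.
%OS = 100·exp(−πζ/√(1−ζ²)) = 100·exp(−π·0.6897/√0.5242) = 5.01%.

5.01%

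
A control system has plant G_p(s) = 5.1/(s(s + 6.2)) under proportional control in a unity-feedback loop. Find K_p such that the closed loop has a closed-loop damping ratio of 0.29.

Closed-loop characteristic equation: s² + 6.2s + K_p·5.1 = 0.
So ω_n = √(5.1K_p) and 2ζω_n = 6.2, giving ζ = 6.2/(2√(5.1K_p)).
Setting ζ = 0.29: √(5.1K_p) = 6.2/(2·0.29) = 10.69, so K_p = 114.3/5.1 = 22.4.

K_p = 22.4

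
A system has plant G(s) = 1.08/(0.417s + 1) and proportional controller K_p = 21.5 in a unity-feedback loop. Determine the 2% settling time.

T_s ≈ 0.0689 s

Closed loop: T(s) = K_p·G/(1+K_p·G) = 23.22/(0.417s + 1 + 23.22), with pole at s = −(1 + 23.22)/0.417 = −58.08.
τ = 1/58.08 = 0.01722 s, so 2% settling time ≈ 4τ = 0.0689 s.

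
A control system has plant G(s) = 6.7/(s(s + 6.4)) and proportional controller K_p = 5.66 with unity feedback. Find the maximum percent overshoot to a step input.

14.8%

From 1 + K_pG(s) = 0: s² + 6.4s + 37.92 = 0 ⇒ ω_n = 6.158, ζ = 0.5196.
%OS = 100·exp(−πζ/√(1−ζ²)) = 100·exp(−π·0.5196/√0.73) = 14.8%.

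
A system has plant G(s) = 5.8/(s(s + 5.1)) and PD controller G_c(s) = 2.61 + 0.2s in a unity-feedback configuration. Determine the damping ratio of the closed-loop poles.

ζ = 0.804

Forward path: (2.61 + 0.2s)·5.8/(s(s+5.1)). The closed-loop characteristic equation is s² + (5.1 + 5.8·0.2)s + 5.8·2.61 = 0.
That is s² + 6.26s + 15.14 = 0, so ω_n = 3.891 rad/s and ζ = 6.26/(2·3.891) = 0.8045.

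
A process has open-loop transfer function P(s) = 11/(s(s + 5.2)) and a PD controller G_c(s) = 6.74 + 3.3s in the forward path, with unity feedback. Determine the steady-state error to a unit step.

0

The open loop G_c(s)P(s) has a pole at the origin (type 1), so the static position error constant is infinite and e_ss = 1/(1+∞) = 0.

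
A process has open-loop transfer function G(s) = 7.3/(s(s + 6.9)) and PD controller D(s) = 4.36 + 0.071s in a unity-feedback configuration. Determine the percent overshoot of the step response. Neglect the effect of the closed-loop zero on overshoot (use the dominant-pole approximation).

Forward path: (4.36 + 0.071s)·7.3/(s(s+6.9)). The closed-loop characteristic equation is s² + (6.9 + 7.3·0.071)s + 7.3·4.36 = 0.
That is s² + 7.418s + 31.83 = 0, so ω_n = 5.642 rad/s and ζ = 7.418/(2·5.642) = 0.6575.
%OS = 100·exp(−πζ/√(1−ζ²)) = 6.45%.

6.45%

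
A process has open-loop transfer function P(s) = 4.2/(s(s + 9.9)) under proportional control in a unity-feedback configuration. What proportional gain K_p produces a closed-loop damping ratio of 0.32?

K_p = 57

Closed-loop characteristic equation: s² + 9.9s + K_p·4.2 = 0.
So ω_n = √(4.2K_p) and 2ζω_n = 9.9, giving ζ = 9.9/(2√(4.2K_p)).
Setting ζ = 0.32: √(4.2K_p) = 9.9/(2·0.32) = 15.47, so K_p = 239.3/4.2 = 57.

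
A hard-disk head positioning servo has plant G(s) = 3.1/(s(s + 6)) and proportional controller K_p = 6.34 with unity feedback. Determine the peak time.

The closed-loop denominator s² + 6s + 19.65 gives ω_n = √19.65 = 4.433 and ζ = 6/(2ω_n) = 0.6767.
Damped frequency ω_d = ω_n√(1−ζ²) = 3.264 rad/s, so peak time T_p = π/ω_d = 0.962 s.

T_p = 0.962 s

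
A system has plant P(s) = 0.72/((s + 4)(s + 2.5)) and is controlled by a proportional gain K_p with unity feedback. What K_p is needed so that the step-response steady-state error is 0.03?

K_p = 449

The loop is type 0, so e_ss(step) = 1/(1 + K_pos) with K_pos = K_p·P(0).
P(0) = 0.072. Require 1/(1 + K_p·0.072) = 0.03, so 1 + 0.072·K_p = 33.33.
K_p = (33.33 − 1)/0.072 = 449.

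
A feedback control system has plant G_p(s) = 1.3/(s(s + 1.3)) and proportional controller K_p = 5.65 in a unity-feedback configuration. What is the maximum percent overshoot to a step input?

46%

The closed-loop denominator s² + 1.3s + 7.345 gives ω_n = √7.345 = 2.71 and ζ = 1.3/(2ω_n) = 0.2398.
%OS = 100·exp(−πζ/√(1−ζ²)) = 100·exp(−π·0.2398/√0.9425) = 46%.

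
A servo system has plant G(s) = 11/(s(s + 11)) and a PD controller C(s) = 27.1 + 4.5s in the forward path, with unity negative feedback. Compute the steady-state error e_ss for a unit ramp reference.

The loop has one pole at the origin (type 1). Velocity error constant K_v = lim_{s→0} s·C(s)G(s) = 27.1·11/11 = 27.1.
Steady-state error to a unit ramp: e_ss = 1/K_v = 0.0369.

0.0369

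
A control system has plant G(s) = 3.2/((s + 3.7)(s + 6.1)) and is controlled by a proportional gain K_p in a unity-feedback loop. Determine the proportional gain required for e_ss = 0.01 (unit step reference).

The loop is type 0, so e_ss(step) = 1/(1 + K_pos) with K_pos = K_p·G(0).
G(0) = 0.1418. Require 1/(1 + K_p·0.1418) = 0.01, so 1 + 0.1418·K_p = 100.
K_p = (100 − 1)/0.1418 = 698.

K_p = 698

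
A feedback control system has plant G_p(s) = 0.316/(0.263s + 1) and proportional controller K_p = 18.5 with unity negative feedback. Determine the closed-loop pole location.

Closed loop: T(s) = K_p·G_p/(1+K_p·G_p) = 5.846/(0.263s + 1 + 5.846), with pole at s = −(1 + 5.846)/0.263 = −26.03.

s = -26.03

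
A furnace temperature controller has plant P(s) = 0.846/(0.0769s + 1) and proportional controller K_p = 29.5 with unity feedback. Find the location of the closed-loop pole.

Closed loop: T(s) = K_p·P/(1+K_p·P) = 24.96/(0.0769s + 1 + 24.96), with pole at s = −(1 + 24.96)/0.0769 = −337.5.

s = -337.5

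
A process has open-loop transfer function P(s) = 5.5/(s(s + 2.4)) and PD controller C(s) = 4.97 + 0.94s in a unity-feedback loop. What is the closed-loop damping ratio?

ζ = 0.724

Forward path: (4.97 + 0.94s)·5.5/(s(s+2.4)). The closed-loop characteristic equation is s² + (2.4 + 5.5·0.94)s + 5.5·4.97 = 0.
That is s² + 7.57s + 27.33 = 0, so ω_n = 5.228 rad/s and ζ = 7.57/(2·5.228) = 0.7239.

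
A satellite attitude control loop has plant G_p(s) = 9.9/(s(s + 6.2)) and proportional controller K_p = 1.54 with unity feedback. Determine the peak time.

T_p = 1.32 s

Closed-loop characteristic equation: s² + 6.2s + 15.25 = 0, so ω_n = 3.905 rad/s and ζ = 6.2/(2·3.905) = 0.7939.
Damped frequency ω_d = ω_n√(1−ζ²) = 2.374 rad/s, so peak time T_p = π/ω_d = 1.32 s.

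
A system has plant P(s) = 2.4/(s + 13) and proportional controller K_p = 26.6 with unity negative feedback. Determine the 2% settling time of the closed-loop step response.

Closed-loop transfer function: T(s) = K_p·P(s)/(1 + K_p·P(s)) = 63.84/(s + 13 + 63.84) = 63.84/(s + 76.84).
Time constant τ = 1/76.84 = 0.01301 s, so the 2% settling time is about 4τ = 0.0521 s.

T_s ≈ 0.0521 s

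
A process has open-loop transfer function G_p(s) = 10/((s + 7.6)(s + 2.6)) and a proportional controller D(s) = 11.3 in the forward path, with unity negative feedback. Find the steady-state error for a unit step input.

The loop is type 0. Static position error constant K_pos = D(0)·G_p(0) = 11.3·0.5061 = 5.719.
Steady-state error to a unit step: e_ss = 1/(1+K_pos) = 1/6.719 = 0.149.

0.149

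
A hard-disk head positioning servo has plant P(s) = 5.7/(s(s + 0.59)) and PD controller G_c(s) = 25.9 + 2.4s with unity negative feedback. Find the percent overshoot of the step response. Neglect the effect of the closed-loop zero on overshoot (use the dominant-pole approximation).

Forward path: (25.9 + 2.4s)·5.7/(s(s+0.59)). The closed-loop characteristic equation is s² + (0.59 + 5.7·2.4)s + 5.7·25.9 = 0.
That is s² + 14.27s + 147.6 = 0, so ω_n = 12.15 rad/s and ζ = 14.27/(2·12.15) = 0.5872.
%OS = 100·exp(−πζ/√(1−ζ²)) = 10.2%.

10.2%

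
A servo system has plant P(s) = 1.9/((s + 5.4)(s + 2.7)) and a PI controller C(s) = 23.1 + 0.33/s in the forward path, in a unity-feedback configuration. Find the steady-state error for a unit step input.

The open loop C(s)P(s) has a pole at the origin (type 1), so the static position error constant is infinite and e_ss = 1/(1+∞) = 0.

0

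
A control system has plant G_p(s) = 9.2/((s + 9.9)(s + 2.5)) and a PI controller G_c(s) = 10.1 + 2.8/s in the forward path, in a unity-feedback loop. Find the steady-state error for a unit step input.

The open loop G_c(s)G_p(s) has a pole at the origin (type 1), so the static position error constant is infinite and e_ss = 1/(1+∞) = 0.

0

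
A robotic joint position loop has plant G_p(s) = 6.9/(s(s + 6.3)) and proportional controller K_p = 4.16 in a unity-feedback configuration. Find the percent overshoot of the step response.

10.2%

From 1 + K_pG_p(s) = 0: s² + 6.3s + 28.7 = 0 ⇒ ω_n = 5.358, ζ = 0.5879.
%OS = 100·exp(−πζ/√(1−ζ²)) = 100·exp(−π·0.5879/√0.6543) = 10.2%.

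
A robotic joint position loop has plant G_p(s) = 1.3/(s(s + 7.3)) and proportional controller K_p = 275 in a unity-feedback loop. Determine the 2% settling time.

Closed-loop characteristic equation: s² + 7.3s + 357.5 = 0, so ω_n = 18.91 rad/s and ζ = 7.3/(2·18.91) = 0.193.
2% settling time T_s ≈ 4/(ζω_n) = 4/3.65 = 1.1 s.

T_s ≈ 1.1 s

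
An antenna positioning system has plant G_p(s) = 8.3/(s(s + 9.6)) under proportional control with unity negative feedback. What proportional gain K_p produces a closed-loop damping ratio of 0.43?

Closed-loop characteristic equation: s² + 9.6s + K_p·8.3 = 0.
So ω_n = √(8.3K_p) and 2ζω_n = 9.6, giving ζ = 9.6/(2√(8.3K_p)).
Setting ζ = 0.43: √(8.3K_p) = 9.6/(2·0.43) = 11.16, so K_p = 124.6/8.3 = 15.

K_p = 15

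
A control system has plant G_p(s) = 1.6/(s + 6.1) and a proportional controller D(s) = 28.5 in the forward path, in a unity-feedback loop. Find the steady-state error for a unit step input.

0.118

The loop is type 0. Static position error constant K_pos = D(0)·G_p(0) = 28.5·0.2623 = 7.475.
Steady-state error to a unit step: e_ss = 1/(1+K_pos) = 1/8.475 = 0.118.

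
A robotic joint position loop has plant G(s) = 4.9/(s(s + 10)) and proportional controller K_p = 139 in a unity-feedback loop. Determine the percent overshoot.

From 1 + K_pG(s) = 0: s² + 10s + 681.1 = 0 ⇒ ω_n = 26.1, ζ = 0.1916.
%OS = 100·exp(−πζ/√(1−ζ²)) = 100·exp(−π·0.1916/√0.9633) = 54.2%.

54.2%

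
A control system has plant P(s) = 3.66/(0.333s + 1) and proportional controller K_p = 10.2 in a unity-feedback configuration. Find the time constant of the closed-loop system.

Closed loop: T(s) = K_p·P/(1+K_p·P) = 37.33/(0.333s + 1 + 37.33), with pole at s = −(1 + 37.33)/0.333 = −115.1.
Closed-loop time constant τ = 1/115.1 = 0.00869 s.

τ = 0.00869 s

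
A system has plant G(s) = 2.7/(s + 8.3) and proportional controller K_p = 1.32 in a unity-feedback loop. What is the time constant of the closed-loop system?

τ = 0.0843 s

Closed-loop transfer function: T(s) = K_p·G(s)/(1 + K_p·G(s)) = 3.564/(s + 8.3 + 3.564) = 3.564/(s + 11.86).
Time constant τ = 1/11.86 = 0.0843 s.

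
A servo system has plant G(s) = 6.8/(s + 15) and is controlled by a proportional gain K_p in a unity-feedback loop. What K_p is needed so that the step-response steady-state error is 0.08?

The loop is type 0, so e_ss(step) = 1/(1 + K_pos) with K_pos = K_p·G(0).
G(0) = 0.4533. Require 1/(1 + K_p·0.4533) = 0.08, so 1 + 0.4533·K_p = 12.5.
K_p = (12.5 − 1)/0.4533 = 25.4.

K_p = 25.4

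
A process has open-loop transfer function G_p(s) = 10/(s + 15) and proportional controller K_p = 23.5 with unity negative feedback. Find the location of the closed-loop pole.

s = -250

Closed-loop transfer function: T(s) = K_p·G_p(s)/(1 + K_p·G_p(s)) = 235/(s + 15 + 235) = 235/(s + 250).
The closed-loop pole is at s = −250.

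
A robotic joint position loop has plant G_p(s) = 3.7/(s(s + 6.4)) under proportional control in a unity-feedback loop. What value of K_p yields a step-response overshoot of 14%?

From %OS = 100·exp(−πζ/√(1−ζ²)) = 14%, ζ = −ln(0.14)/√(π²+ln²(0.14)) = 0.5305.
Characteristic equation s² + 6.4s + 3.7K_p = 0 gives ζ = 6.4/(2√(3.7K_p)).
Setting ζ = 0.5305: √(3.7K_p) = 6.4/(2·0.5305) = 6.032, so K_p = 36.38/3.7 = 9.83.

K_p = 9.83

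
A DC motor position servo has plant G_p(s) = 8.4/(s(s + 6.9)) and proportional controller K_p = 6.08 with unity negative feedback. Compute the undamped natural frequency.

ω_n = 7.15 rad/s

With unity feedback the closed-loop characteristic equation is s² + 6.9s + 6.08·8.4 = s² + 6.9s + 51.07 = 0.
So ω_n² = 51.07 ⇒ ω_n = 7.146 rad/s, and ζ = 6.9/(2ω_n) = 0.483.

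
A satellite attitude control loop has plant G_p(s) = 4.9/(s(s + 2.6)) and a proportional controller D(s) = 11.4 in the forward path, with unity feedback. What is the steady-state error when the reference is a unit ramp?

The loop has one pole at the origin (type 1). Velocity error constant K_v = lim_{s→0} s·D(s)G_p(s) = 11.4·4.9/2.6 = 21.48.
Steady-state error to a unit ramp: e_ss = 1/K_v = 0.0465.

0.0465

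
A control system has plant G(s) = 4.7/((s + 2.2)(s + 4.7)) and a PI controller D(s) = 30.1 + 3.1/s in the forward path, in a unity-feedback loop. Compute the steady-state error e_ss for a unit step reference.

0

The open loop D(s)G(s) has a pole at the origin (type 1), so the static position error constant is infinite and e_ss = 1/(1+∞) = 0.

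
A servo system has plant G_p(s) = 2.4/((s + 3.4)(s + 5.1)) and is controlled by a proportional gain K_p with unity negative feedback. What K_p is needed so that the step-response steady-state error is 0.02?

Steady-state error for a unit step on this type-0 loop is 1/(1 + K_p·G_p(0)).
G_p(0) = 0.1384. Require 1/(1 + K_p·0.1384) = 0.02, so 1 + 0.1384·K_p = 50.
K_p = (50 − 1)/0.1384 = 354.

K_p = 354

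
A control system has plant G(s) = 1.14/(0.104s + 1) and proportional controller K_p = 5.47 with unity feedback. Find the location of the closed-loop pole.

s = -69.58

Closed loop: T(s) = K_p·G/(1+K_p·G) = 6.236/(0.104s + 1 + 6.236), with pole at s = −(1 + 6.236)/0.104 = −69.58.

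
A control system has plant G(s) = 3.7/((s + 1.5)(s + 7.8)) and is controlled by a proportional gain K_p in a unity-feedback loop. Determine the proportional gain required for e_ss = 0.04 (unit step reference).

K_p = 75.9

Steady-state error for a unit step on this type-0 loop is 1/(1 + K_p·G(0)).
G(0) = 0.3162. Require 1/(1 + K_p·0.3162) = 0.04, so 1 + 0.3162·K_p = 25.
K_p = (25 − 1)/0.3162 = 75.9.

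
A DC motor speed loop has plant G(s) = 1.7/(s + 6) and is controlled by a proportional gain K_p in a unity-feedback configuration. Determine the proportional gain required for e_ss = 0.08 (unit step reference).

The loop is type 0, so e_ss(step) = 1/(1 + K_pos) with K_pos = K_p·G(0).
G(0) = 0.2833. Require 1/(1 + K_p·0.2833) = 0.08, so 1 + 0.2833·K_p = 12.5.
K_p = (12.5 − 1)/0.2833 = 40.6.

K_p = 40.6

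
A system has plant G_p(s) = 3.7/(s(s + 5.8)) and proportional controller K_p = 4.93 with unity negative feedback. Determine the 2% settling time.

Closed-loop characteristic equation: s² + 5.8s + 18.24 = 0, so ω_n = 4.271 rad/s and ζ = 5.8/(2·4.271) = 0.679.
2% settling time T_s ≈ 4/(ζω_n) = 4/2.9 = 1.38 s.

T_s ≈ 1.38 s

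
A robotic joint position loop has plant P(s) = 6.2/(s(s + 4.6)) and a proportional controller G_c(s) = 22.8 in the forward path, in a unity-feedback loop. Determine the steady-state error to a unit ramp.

0.0325

The loop has one pole at the origin (type 1). Velocity error constant K_v = lim_{s→0} s·G_c(s)P(s) = 22.8·6.2/4.6 = 30.73.
Steady-state error to a unit ramp: e_ss = 1/K_v = 0.0325.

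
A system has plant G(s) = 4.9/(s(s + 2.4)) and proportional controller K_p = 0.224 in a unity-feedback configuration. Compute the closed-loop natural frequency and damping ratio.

ω_n = 1.05 rad/s, ζ = 1.15

The closed-loop denominator is s(s+2.4) + 0.224·4.9 = s² + 2.4s + 1.098.
So ω_n² = 1.098 ⇒ ω_n = 1.048 rad/s, and ζ = 2.4/(2ω_n) = 1.15.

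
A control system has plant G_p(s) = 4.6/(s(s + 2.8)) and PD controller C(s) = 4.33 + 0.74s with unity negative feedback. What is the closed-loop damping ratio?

ζ = 0.695

Forward path: (4.33 + 0.74s)·4.6/(s(s+2.8)). The closed-loop characteristic equation is s² + (2.8 + 4.6·0.74)s + 4.6·4.33 = 0.
That is s² + 6.204s + 19.92 = 0, so ω_n = 4.463 rad/s and ζ = 6.204/(2·4.463) = 0.6951.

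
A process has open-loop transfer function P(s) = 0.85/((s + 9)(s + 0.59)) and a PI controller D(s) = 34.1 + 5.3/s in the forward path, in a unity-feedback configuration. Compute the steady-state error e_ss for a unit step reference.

The open loop D(s)P(s) has a pole at the origin (type 1), so the static position error constant is infinite and e_ss = 1/(1+∞) = 0.

0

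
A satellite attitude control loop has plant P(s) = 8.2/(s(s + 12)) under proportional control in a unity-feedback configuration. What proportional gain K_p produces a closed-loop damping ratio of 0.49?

K_p = 18.3

Closed-loop characteristic equation: s² + 12s + K_p·8.2 = 0.
So ω_n = √(8.2K_p) and 2ζω_n = 12, giving ζ = 12/(2√(8.2K_p)).
Setting ζ = 0.49: √(8.2K_p) = 12/(2·0.49) = 12.24, so K_p = 149.9/8.2 = 18.3.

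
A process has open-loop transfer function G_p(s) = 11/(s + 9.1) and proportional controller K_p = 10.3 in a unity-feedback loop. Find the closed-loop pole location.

Closed-loop transfer function: T(s) = K_p·G_p(s)/(1 + K_p·G_p(s)) = 113.3/(s + 9.1 + 113.3) = 113.3/(s + 122.4).
The closed-loop pole is at s = −122.4.

s = -122.4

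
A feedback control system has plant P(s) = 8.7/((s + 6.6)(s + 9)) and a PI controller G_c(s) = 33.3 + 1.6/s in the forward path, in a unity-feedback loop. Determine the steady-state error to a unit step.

The open loop G_c(s)P(s) has a pole at the origin (type 1), so the static position error constant is infinite and e_ss = 1/(1+∞) = 0.

0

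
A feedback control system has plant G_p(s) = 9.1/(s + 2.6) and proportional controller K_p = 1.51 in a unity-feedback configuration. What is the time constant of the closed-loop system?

Closed-loop transfer function: T(s) = K_p·G_p(s)/(1 + K_p·G_p(s)) = 13.74/(s + 2.6 + 13.74) = 13.74/(s + 16.34).
Time constant τ = 1/16.34 = 0.0612 s.

τ = 0.0612 s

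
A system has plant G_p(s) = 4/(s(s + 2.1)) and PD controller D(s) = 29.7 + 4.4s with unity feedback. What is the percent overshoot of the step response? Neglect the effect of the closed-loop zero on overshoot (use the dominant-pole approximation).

0.132%

Forward path: (29.7 + 4.4s)·4/(s(s+2.1)). The closed-loop characteristic equation is s² + (2.1 + 4·4.4)s + 4·29.7 = 0.
That is s² + 19.7s + 118.8 = 0, so ω_n = 10.9 rad/s and ζ = 19.7/(2·10.9) = 0.9037.
%OS = 100·exp(−πζ/√(1−ζ²)) = 0.132%.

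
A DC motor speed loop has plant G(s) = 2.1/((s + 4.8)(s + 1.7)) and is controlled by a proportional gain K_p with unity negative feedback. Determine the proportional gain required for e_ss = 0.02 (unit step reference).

For a type-0 loop with proportional control, e_ss = 1/(1 + K_p·G(0)).
G(0) = 0.2574. Require 1/(1 + K_p·0.2574) = 0.02, so 1 + 0.2574·K_p = 50.
K_p = (50 − 1)/0.2574 = 190.

K_p = 190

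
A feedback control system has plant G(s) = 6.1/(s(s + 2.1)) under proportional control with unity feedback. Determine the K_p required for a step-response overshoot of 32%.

K_p = 1.55

From %OS = 100·exp(−πζ/√(1−ζ²)) = 32%, ζ = −ln(0.32)/√(π²+ln²(0.32)) = 0.341.
Characteristic equation s² + 2.1s + 6.1K_p = 0 gives ζ = 2.1/(2√(6.1K_p)).
Setting ζ = 0.341: √(6.1K_p) = 2.1/(2·0.341) = 3.08, so K_p = 9.484/6.1 = 1.55.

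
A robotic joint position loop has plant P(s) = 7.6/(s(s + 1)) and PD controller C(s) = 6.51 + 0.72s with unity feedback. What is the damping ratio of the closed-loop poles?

ζ = 0.46

Forward path: (6.51 + 0.72s)·7.6/(s(s+1)). The closed-loop characteristic equation is s² + (1 + 7.6·0.72)s + 7.6·6.51 = 0.
That is s² + 6.472s + 49.48 = 0, so ω_n = 7.034 rad/s and ζ = 6.472/(2·7.034) = 0.4601.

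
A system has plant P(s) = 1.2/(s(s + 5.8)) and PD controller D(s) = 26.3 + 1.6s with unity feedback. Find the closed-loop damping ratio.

ζ = 0.687

Forward path: (26.3 + 1.6s)·1.2/(s(s+5.8)). The closed-loop characteristic equation is s² + (5.8 + 1.2·1.6)s + 1.2·26.3 = 0.
That is s² + 7.72s + 31.56 = 0, so ω_n = 5.618 rad/s and ζ = 7.72/(2·5.618) = 0.6871.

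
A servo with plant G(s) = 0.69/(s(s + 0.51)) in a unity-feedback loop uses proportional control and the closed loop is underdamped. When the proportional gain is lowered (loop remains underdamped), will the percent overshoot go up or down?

ζ = 0.51/(2√(0.69K_p)) rises as K_p falls; higher damping means less overshoot.

decrease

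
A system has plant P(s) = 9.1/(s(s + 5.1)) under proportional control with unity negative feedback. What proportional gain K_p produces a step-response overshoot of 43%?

K_p = 10.6

From %OS = 100·exp(−πζ/√(1−ζ²)) = 43%, ζ = −ln(0.43)/√(π²+ln²(0.43)) = 0.2594.
Characteristic equation s² + 5.1s + 9.1K_p = 0 gives ζ = 5.1/(2√(9.1K_p)).
Setting ζ = 0.2594: √(9.1K_p) = 5.1/(2·0.2594) = 9.829, so K_p = 96.6/9.1 = 10.6.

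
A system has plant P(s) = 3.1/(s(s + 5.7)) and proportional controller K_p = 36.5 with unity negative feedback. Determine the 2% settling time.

T_s ≈ 1.4 s

The closed-loop denominator s² + 5.7s + 113.2 gives ω_n = √113.2 = 10.64 and ζ = 5.7/(2ω_n) = 0.2679.
2% settling time T_s ≈ 4/(ζω_n) = 4/2.85 = 1.4 s.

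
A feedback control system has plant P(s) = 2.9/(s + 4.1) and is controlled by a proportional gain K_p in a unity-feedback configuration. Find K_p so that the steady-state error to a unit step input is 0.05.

The loop is type 0, so e_ss(step) = 1/(1 + K_pos) with K_pos = K_p·P(0).
P(0) = 0.7073. Require 1/(1 + K_p·0.7073) = 0.05, so 1 + 0.7073·K_p = 20.
K_p = (20 − 1)/0.7073 = 26.9.

K_p = 26.9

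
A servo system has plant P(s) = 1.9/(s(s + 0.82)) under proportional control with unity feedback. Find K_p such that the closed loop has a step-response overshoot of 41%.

K_p = 1.19

From %OS = 100·exp(−πζ/√(1−ζ²)) = 41%, ζ = −ln(0.41)/√(π²+ln²(0.41)) = 0.273.
Characteristic equation s² + 0.82s + 1.9K_p = 0 gives ζ = 0.82/(2√(1.9K_p)).
Setting ζ = 0.273: √(1.9K_p) = 0.82/(2·0.273) = 1.502, so K_p = 2.255/1.9 = 1.19.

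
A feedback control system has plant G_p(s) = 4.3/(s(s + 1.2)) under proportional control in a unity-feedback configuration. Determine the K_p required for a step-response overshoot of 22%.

K_p = 0.444

From %OS = 100·exp(−πζ/√(1−ζ²)) = 22%, ζ = −ln(0.22)/√(π²+ln²(0.22)) = 0.4342.
Characteristic equation s² + 1.2s + 4.3K_p = 0 gives ζ = 1.2/(2√(4.3K_p)).
Setting ζ = 0.4342: √(4.3K_p) = 1.2/(2·0.4342) = 1.382, so K_p = 1.91/4.3 = 0.444.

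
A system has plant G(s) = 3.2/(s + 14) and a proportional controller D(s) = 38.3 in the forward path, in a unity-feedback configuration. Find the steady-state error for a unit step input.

0.103

The loop is type 0. Static position error constant K_pos = D(0)·G(0) = 38.3·0.2286 = 8.754.
Steady-state error to a unit step: e_ss = 1/(1+K_pos) = 1/9.754 = 0.103.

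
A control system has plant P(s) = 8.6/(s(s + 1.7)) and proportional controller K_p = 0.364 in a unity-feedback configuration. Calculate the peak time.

T_p = 2.02 s

Closed-loop characteristic equation: s² + 1.7s + 3.13 = 0, so ω_n = 1.769 rad/s and ζ = 1.7/(2·1.769) = 0.4804.
Damped frequency ω_d = ω_n√(1−ζ²) = 1.552 rad/s, so peak time T_p = π/ω_d = 2.02 s.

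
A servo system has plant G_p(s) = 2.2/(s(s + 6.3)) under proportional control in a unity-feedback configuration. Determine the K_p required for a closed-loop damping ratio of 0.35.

K_p = 36.8

Closed-loop characteristic equation: s² + 6.3s + K_p·2.2 = 0.
So ω_n = √(2.2K_p) and 2ζω_n = 6.3, giving ζ = 6.3/(2√(2.2K_p)).
Setting ζ = 0.35: √(2.2K_p) = 6.3/(2·0.35) = 9, so K_p = 81/2.2 = 36.8.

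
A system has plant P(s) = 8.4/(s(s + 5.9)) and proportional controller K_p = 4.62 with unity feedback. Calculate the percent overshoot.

18.5%

From 1 + K_pP(s) = 0: s² + 5.9s + 38.81 = 0 ⇒ ω_n = 6.23, ζ = 0.4735.
%OS = 100·exp(−πζ/√(1−ζ²)) = 100·exp(−π·0.4735/√0.7758) = 18.5%.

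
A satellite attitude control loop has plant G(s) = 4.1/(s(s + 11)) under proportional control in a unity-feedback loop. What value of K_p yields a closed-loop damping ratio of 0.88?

K_p = 9.53

Closed-loop characteristic equation: s² + 11s + K_p·4.1 = 0.
So ω_n = √(4.1K_p) and 2ζω_n = 11, giving ζ = 11/(2√(4.1K_p)).
Setting ζ = 0.88: √(4.1K_p) = 11/(2·0.88) = 6.25, so K_p = 39.06/4.1 = 9.53.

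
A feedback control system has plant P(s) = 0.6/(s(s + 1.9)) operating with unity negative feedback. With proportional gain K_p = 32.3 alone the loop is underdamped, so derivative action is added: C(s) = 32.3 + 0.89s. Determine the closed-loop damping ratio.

ζ = 0.276

Forward path: (32.3 + 0.89s)·0.6/(s(s+1.9)). The closed-loop characteristic equation is s² + (1.9 + 0.6·0.89)s + 0.6·32.3 = 0.
That is s² + 2.434s + 19.38 = 0, so ω_n = 4.402 rad/s and ζ = 2.434/(2·4.402) = 0.2764.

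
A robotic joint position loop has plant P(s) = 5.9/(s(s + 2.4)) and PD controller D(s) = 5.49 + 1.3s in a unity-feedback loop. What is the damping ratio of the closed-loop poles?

ζ = 0.885

Forward path: (5.49 + 1.3s)·5.9/(s(s+2.4)). The closed-loop characteristic equation is s² + (2.4 + 5.9·1.3)s + 5.9·5.49 = 0.
That is s² + 10.07s + 32.39 = 0, so ω_n = 5.691 rad/s and ζ = 10.07/(2·5.691) = 0.8847.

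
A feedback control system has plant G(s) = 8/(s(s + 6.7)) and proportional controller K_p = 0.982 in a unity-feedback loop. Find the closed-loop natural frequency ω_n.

ω_n = 2.8 rad/s

The closed-loop denominator is s(s+6.7) + 0.982·8 = s² + 6.7s + 7.856.
So ω_n² = 7.856 ⇒ ω_n = 2.803 rad/s, and ζ = 6.7/(2ω_n) = 1.2.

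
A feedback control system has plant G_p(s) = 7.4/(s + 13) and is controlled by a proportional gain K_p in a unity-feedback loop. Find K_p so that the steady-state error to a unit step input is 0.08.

K_p = 20.2

For a type-0 loop with proportional control, e_ss = 1/(1 + K_p·G_p(0)).
G_p(0) = 0.5692. Require 1/(1 + K_p·0.5692) = 0.08, so 1 + 0.5692·K_p = 12.5.
K_p = (12.5 − 1)/0.5692 = 20.2.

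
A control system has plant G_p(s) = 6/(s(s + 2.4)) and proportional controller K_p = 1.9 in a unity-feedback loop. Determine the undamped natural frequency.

The closed-loop denominator is s(s+2.4) + 1.9·6 = s² + 2.4s + 11.4.
Matching s² + 2ζω_n s + ω_n²: ω_n = √11.4 = 3.376 rad/s and 2ζω_n = 2.4, so ζ = 2.4/(2·3.376) = 0.355.

ω_n = 3.38 rad/s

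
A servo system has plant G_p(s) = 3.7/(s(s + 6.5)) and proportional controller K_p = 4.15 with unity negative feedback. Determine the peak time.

T_p = 1.44 s

Closed-loop characteristic equation: s² + 6.5s + 15.36 = 0, so ω_n = 3.919 rad/s and ζ = 6.5/(2·3.919) = 0.8294.
Damped frequency ω_d = ω_n√(1−ζ²) = 2.189 rad/s, so peak time T_p = π/ω_d = 1.44 s.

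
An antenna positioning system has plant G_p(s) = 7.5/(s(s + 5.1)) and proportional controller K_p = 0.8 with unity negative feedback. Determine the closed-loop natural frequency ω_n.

ω_n = 2.45 rad/s

1 + K_p·G_p(s) = 0 gives s² + 5.1s + 6 = 0.
Matching s² + 2ζω_n s + ω_n²: ω_n = √6 = 2.449 rad/s and 2ζω_n = 5.1, so ζ = 5.1/(2·2.449) = 1.04.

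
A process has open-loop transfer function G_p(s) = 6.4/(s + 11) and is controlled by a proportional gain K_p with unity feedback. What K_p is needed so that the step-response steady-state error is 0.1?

K_p = 15.5

For a type-0 loop with proportional control, e_ss = 1/(1 + K_p·G_p(0)).
G_p(0) = 0.5818. Require 1/(1 + K_p·0.5818) = 0.1, so 1 + 0.5818·K_p = 10.
K_p = (10 − 1)/0.5818 = 15.5.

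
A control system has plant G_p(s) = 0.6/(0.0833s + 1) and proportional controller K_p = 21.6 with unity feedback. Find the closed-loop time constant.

Closed loop: T(s) = K_p·G_p/(1+K_p·G_p) = 12.96/(0.0833s + 1 + 12.96), with pole at s = −(1 + 12.96)/0.0833 = −167.6.
Closed-loop time constant τ = 1/167.6 = 0.00597 s.

τ = 0.00597 s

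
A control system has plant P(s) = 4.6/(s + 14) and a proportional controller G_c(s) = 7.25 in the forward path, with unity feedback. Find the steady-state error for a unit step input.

0.296

The loop is type 0. Static position error constant K_pos = G_c(0)·P(0) = 7.25·0.3286 = 2.382.
Steady-state error to a unit step: e_ss = 1/(1+K_pos) = 1/3.382 = 0.296.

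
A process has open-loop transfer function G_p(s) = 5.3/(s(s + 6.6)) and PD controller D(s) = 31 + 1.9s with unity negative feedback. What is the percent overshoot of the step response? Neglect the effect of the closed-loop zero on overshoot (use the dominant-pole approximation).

6.8%

Forward path: (31 + 1.9s)·5.3/(s(s+6.6)). The closed-loop characteristic equation is s² + (6.6 + 5.3·1.9)s + 5.3·31 = 0.
That is s² + 16.67s + 164.3 = 0, so ω_n = 12.82 rad/s and ζ = 16.67/(2·12.82) = 0.6503.
%OS = 100·exp(−πζ/√(1−ζ²)) = 6.8%.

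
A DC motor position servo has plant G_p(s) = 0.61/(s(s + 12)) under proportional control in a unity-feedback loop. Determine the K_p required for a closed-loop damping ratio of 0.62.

Closed-loop characteristic equation: s² + 12s + K_p·0.61 = 0.
So ω_n = √(0.61K_p) and 2ζω_n = 12, giving ζ = 12/(2√(0.61K_p)).
Setting ζ = 0.62: √(0.61K_p) = 12/(2·0.62) = 9.677, so K_p = 93.65/0.61 = 154.

K_p = 154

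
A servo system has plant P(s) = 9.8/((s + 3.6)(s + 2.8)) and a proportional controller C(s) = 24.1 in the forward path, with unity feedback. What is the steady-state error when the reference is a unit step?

0.0409

The loop is type 0. Static position error constant K_pos = C(0)·P(0) = 24.1·0.9722 = 23.43.
Steady-state error to a unit step: e_ss = 1/(1+K_pos) = 1/24.43 = 0.0409.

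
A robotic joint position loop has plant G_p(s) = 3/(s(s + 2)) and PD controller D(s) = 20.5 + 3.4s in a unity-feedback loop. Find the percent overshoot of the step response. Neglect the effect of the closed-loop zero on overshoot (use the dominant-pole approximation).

Forward path: (20.5 + 3.4s)·3/(s(s+2)). The closed-loop characteristic equation is s² + (2 + 3·3.4)s + 3·20.5 = 0.
That is s² + 12.2s + 61.5 = 0, so ω_n = 7.842 rad/s and ζ = 12.2/(2·7.842) = 0.7778.
%OS = 100·exp(−πζ/√(1−ζ²)) = 2.05%.

2.05%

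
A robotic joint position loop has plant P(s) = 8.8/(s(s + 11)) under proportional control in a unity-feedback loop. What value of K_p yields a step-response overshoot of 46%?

From %OS = 100·exp(−πζ/√(1−ζ²)) = 46%, ζ = −ln(0.46)/√(π²+ln²(0.46)) = 0.24.
Characteristic equation s² + 11s + 8.8K_p = 0 gives ζ = 11/(2√(8.8K_p)).
Setting ζ = 0.24: √(8.8K_p) = 11/(2·0.24) = 22.92, so K_p = 525.4/8.8 = 59.7.

K_p = 59.7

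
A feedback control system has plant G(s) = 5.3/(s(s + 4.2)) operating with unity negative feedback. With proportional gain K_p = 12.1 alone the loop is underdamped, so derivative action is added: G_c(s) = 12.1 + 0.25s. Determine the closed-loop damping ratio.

Forward path: (12.1 + 0.25s)·5.3/(s(s+4.2)). The closed-loop characteristic equation is s² + (4.2 + 5.3·0.25)s + 5.3·12.1 = 0.
That is s² + 5.525s + 64.13 = 0, so ω_n = 8.008 rad/s and ζ = 5.525/(2·8.008) = 0.345.

ζ = 0.345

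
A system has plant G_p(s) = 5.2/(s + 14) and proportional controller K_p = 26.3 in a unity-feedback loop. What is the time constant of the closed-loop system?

Closed-loop transfer function: T(s) = K_p·G_p(s)/(1 + K_p·G_p(s)) = 136.8/(s + 14 + 136.8) = 136.8/(s + 150.8).
Time constant τ = 1/150.8 = 0.00663 s.

τ = 0.00663 s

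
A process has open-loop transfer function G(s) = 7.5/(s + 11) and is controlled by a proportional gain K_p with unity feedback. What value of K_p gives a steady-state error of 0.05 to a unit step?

For a type-0 loop with proportional control, e_ss = 1/(1 + K_p·G(0)).
G(0) = 0.6818. Require 1/(1 + K_p·0.6818) = 0.05, so 1 + 0.6818·K_p = 20.
K_p = (20 − 1)/0.6818 = 27.9.

K_p = 27.9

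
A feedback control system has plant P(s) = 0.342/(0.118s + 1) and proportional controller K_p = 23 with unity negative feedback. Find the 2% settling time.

T_s ≈ 0.0532 s

Closed loop: T(s) = K_p·P/(1+K_p·P) = 7.866/(0.118s + 1 + 7.866), with pole at s = −(1 + 7.866)/0.118 = −75.14.
τ = 1/75.14 = 0.01331 s, so 2% settling time ≈ 4τ = 0.0532 s.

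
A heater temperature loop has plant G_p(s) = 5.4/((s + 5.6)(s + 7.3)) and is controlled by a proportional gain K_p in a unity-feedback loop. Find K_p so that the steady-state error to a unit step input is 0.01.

K_p = 749

For a type-0 loop with proportional control, e_ss = 1/(1 + K_p·G_p(0)).
G_p(0) = 0.1321. Require 1/(1 + K_p·0.1321) = 0.01, so 1 + 0.1321·K_p = 100.
K_p = (100 − 1)/0.1321 = 749.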